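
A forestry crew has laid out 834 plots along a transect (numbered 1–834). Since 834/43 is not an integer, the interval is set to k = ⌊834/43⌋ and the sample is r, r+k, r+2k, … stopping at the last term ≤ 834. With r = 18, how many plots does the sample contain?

k = ⌊834/43⌋ = 19
Achieved size = ⌊(834 − 18)/19⌋ + 1 = ⌊816/19⌋ + 1 = 42 + 1 = 43
(last selection: 18 + 42×19 = 816 ≤ 834; next would be 835 > 834)

43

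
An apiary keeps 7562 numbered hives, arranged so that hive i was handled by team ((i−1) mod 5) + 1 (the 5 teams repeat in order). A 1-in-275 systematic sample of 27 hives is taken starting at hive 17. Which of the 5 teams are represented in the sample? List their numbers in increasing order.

2

Consecutive selections differ by k = 275, so their team numbers differ by 275 mod 5 = 0.
gcd(275, 5) = 5, so the sample visits 5/5 = 1 distinct residues mod 5.
Start 17 is team 2; the teams hit are 2.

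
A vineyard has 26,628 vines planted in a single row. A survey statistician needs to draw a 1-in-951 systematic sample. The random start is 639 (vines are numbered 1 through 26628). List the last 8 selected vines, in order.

21st selection = 639 + 20×951 = 19659
22nd: 19659 + 951 = 20610
23rd: 20610 + 951 = 21561
24th: 21561 + 951 = 22512
25th: 22512 + 951 = 23463
26th: 23463 + 951 = 24414
27th: 24414 + 951 = 25365
28th: 25365 + 951 = 26316

19659, 20610, 21561, 22512, 23463, 24414, 25365, 26316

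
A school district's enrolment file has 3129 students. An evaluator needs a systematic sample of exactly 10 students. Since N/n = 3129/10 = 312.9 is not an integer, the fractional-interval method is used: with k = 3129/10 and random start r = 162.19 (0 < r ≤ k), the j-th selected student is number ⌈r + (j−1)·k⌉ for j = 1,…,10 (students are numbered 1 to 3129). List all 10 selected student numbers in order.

163, 476, 788, 1101, 1414, 1727, 2040, 2353, 2666, 2979

j=1: r + 0k = 162.19 → ⌈·⌉ = 163
j=2: r + 1k = 475.09 → ⌈·⌉ = 476
j=3: r + 2k = 787.99 → ⌈·⌉ = 788
j=4: r + 3k = 1100.89 → ⌈·⌉ = 1101
j=5: r + 4k = 1413.79 → ⌈·⌉ = 1414
j=6: r + 5k = 1726.69 → ⌈·⌉ = 1727
j=7: r + 6k = 2039.59 → ⌈·⌉ = 2040
j=8: r + 7k = 2352.49 → ⌈·⌉ = 2353
j=9: r + 8k = 2665.39 → ⌈·⌉ = 2666
j=10: r + 9k = 2978.29 → ⌈·⌉ = 2979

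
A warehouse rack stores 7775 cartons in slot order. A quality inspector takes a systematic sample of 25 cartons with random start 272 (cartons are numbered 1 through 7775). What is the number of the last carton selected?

k = 7775/25 = 311
25th selection = r + (25−1)·k = 272 + 24×311 = 272 + 7464 = 7736

7736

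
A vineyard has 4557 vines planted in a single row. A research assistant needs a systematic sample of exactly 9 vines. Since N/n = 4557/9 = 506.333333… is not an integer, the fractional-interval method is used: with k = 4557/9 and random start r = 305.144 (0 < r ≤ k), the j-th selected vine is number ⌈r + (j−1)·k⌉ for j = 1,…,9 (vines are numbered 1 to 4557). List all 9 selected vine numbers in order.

306, 812, 1318, 1825, 2331, 2837, 3344, 3850, 4356

j=1: r + 0k = 305.144 → ⌈·⌉ = 306
j=2: r + 1k = 811.477333… → ⌈·⌉ = 812
j=3: r + 2k = 1317.810666… → ⌈·⌉ = 1318
j=4: r + 3k = 1824.144 → ⌈·⌉ = 1825
j=5: r + 4k = 2330.477333… → ⌈·⌉ = 2331
j=6: r + 5k = 2836.810666… → ⌈·⌉ = 2837
j=7: r + 6k = 3343.144 → ⌈·⌉ = 3344
j=8: r + 7k = 3849.477333… → ⌈·⌉ = 3850
j=9: r + 8k = 4355.810666… → ⌈·⌉ = 4356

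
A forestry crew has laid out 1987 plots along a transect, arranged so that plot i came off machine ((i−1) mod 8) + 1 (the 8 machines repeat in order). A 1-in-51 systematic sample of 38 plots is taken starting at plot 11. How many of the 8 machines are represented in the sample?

Consecutive selections differ by k = 51, so their machine numbers differ by 51 mod 8 = 3.
gcd(51, 8) = 1, so the sample visits 8/1 = 8 distinct residues mod 8.
Start 11 is machine 3; the machines hit are 1, 2, 3, 4, 5, 6, 7, 8.

8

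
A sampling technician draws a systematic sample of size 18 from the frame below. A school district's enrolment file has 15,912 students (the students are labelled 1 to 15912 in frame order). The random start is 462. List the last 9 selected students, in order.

8418, 9302, 10186, 11070, 11954, 12838, 13722, 14606, 15490

k = N/n = 15912/18 = 884
10th selection = 462 + 9×884 = 8418
11th: 8418 + 884 = 9302
12th: 9302 + 884 = 10186
13th: 10186 + 884 = 11070
14th: 11070 + 884 = 11954
15th: 11954 + 884 = 12838
16th: 12838 + 884 = 13722
17th: 13722 + 884 = 14606
18th: 14606 + 884 = 15490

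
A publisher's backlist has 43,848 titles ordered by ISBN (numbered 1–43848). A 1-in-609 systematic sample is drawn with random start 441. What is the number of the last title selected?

43680

k = 609
72nd selection = r + (72−1)·k = 441 + 71×609 = 441 + 43239 = 43680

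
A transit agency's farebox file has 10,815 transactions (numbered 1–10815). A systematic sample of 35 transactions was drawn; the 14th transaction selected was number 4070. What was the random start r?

k = 10815/35 = 309
r = 4070 − (14−1)×309 = 4070 − 4017 = 53

53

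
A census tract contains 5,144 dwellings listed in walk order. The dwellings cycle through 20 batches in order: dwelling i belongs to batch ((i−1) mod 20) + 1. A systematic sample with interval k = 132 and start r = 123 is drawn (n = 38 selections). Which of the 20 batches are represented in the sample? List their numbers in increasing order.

Consecutive selections differ by k = 132, so their batch numbers differ by 132 mod 20 = 12.
gcd(132, 20) = 4, so the sample visits 20/4 = 5 distinct residues mod 20.
Start 123 is batch 3; the batches hit are 3, 7, 11, 15, 19.

3, 7, 11, 15, 19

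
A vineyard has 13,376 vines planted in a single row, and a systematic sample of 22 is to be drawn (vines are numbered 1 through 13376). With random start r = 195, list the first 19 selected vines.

k = N/n = 13376/22 = 608
vine 1: 195
vine 2: 195 + 608 = 803
vine 3: 803 + 608 = 1411
vine 4: 1411 + 608 = 2019
vine 5: 2019 + 608 = 2627
vine 6: 2627 + 608 = 3235
vine 7: 3235 + 608 = 3843
vine 8: 3843 + 608 = 4451
vine 9: 4451 + 608 = 5059
vine 10: 5059 + 608 = 5667
vine 11: 5667 + 608 = 6275
vine 12: 6275 + 608 = 6883
vine 13: 6883 + 608 = 7491
vine 14: 7491 + 608 = 8099
vine 15: 8099 + 608 = 8707
vine 16: 8707 + 608 = 9315
vine 17: 9315 + 608 = 9923
vine 18: 9923 + 608 = 10531
vine 19: 10531 + 608 = 11139

195, 803, 1411, 2019, 2627, 3235, 3843, 4451, 5059, 5667, 6275, 6883, 7491, 8099, 8707, 9315, 9923, 10531, 11139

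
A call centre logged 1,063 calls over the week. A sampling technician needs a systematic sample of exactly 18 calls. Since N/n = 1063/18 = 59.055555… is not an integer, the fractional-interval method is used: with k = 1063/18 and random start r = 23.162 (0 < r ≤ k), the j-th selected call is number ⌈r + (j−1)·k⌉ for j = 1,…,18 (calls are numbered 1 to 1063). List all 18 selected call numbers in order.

24, 83, 142, 201, 260, 319, 378, 437, 496, 555, 614, 673, 732, 791, 850, 909, 969, 1028

j=1: r + 0k = 23.162 → ⌈·⌉ = 24
j=2: r + 1k = 82.217555… → ⌈·⌉ = 83
j=3: r + 2k = 141.273111… → ⌈·⌉ = 142
j=4: r + 3k = 200.328666… → ⌈·⌉ = 201
j=5: r + 4k = 259.384222… → ⌈·⌉ = 260
j=6: r + 5k = 318.439777… → ⌈·⌉ = 319
j=7: r + 6k = 377.495333… → ⌈·⌉ = 378
j=8: r + 7k = 436.550888… → ⌈·⌉ = 437
j=9: r + 8k = 495.606444… → ⌈·⌉ = 496
j=10: r + 9k = 554.662 → ⌈·⌉ = 555
j=11: r + 10k = 613.717555… → ⌈·⌉ = 614
j=12: r + 11k = 672.773111… → ⌈·⌉ = 673
j=13: r + 12k = 731.828666… → ⌈·⌉ = 732
j=14: r + 13k = 790.884222… → ⌈·⌉ = 791
j=15: r + 14k = 849.939777… → ⌈·⌉ = 850
j=16: r + 15k = 908.995333… → ⌈·⌉ = 909
j=17: r + 16k = 968.050888… → ⌈·⌉ = 969
j=18: r + 17k = 1027.106444… → ⌈·⌉ = 1028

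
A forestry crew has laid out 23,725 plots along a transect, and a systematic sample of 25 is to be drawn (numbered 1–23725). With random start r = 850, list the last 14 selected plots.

k = N/n = 23725/25 = 949
12th selection = 850 + 11×949 = 11289
13th: 11289 + 949 = 12238
14th: 12238 + 949 = 13187
15th: 13187 + 949 = 14136
16th: 14136 + 949 = 15085
17th: 15085 + 949 = 16034
18th: 16034 + 949 = 16983
19th: 16983 + 949 = 17932
20th: 17932 + 949 = 18881
21st: 18881 + 949 = 19830
22nd: 19830 + 949 = 20779
23rd: 20779 + 949 = 21728
24th: 21728 + 949 = 22677
25th: 22677 + 949 = 23626

11289, 12238, 13187, 14136, 15085, 16034, 16983, 17932, 18881, 19830, 20779, 21728, 22677, 23626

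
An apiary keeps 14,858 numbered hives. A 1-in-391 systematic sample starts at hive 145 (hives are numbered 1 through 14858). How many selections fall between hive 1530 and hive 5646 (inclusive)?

11

k = 391
First selection ≥ 1530: 145 + ⌈(1530−145)/391⌉·391 = 145 + 4×391 = 1709
Last selection ≤ 5646: 145 + ⌊(5646−145)/391⌋·391 = 145 + 14×391 = 5619
Count = 14 − 4 + 1 = 11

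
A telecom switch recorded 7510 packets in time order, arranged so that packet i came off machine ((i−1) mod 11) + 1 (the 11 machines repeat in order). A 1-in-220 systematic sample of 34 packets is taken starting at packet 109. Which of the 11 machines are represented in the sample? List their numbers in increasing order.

10

Consecutive selections differ by k = 220, so their machine numbers differ by 220 mod 11 = 0.
gcd(220, 11) = 11, so the sample visits 11/11 = 1 distinct residues mod 11.
Start 109 is machine 10; the machines hit are 10.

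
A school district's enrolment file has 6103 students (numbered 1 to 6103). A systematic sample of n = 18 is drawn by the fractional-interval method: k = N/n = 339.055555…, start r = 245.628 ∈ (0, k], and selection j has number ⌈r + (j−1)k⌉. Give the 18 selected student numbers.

j=1: r + 0k = 245.628 → ⌈·⌉ = 246
j=2: r + 1k = 584.683555… → ⌈·⌉ = 585
j=3: r + 2k = 923.739111… → ⌈·⌉ = 924
j=4: r + 3k = 1262.794666… → ⌈·⌉ = 1263
j=5: r + 4k = 1601.850222… → ⌈·⌉ = 1602
j=6: r + 5k = 1940.905777… → ⌈·⌉ = 1941
j=7: r + 6k = 2279.961333… → ⌈·⌉ = 2280
j=8: r + 7k = 2619.016888… → ⌈·⌉ = 2620
j=9: r + 8k = 2958.072444… → ⌈·⌉ = 2959
j=10: r + 9k = 3297.128 → ⌈·⌉ = 3298
j=11: r + 10k = 3636.183555… → ⌈·⌉ = 3637
j=12: r + 11k = 3975.239111… → ⌈·⌉ = 3976
j=13: r + 12k = 4314.294666… → ⌈·⌉ = 4315
j=14: r + 13k = 4653.350222… → ⌈·⌉ = 4654
j=15: r + 14k = 4992.405777… → ⌈·⌉ = 4993
j=16: r + 15k = 5331.461333… → ⌈·⌉ = 5332
j=17: r + 16k = 5670.516888… → ⌈·⌉ = 5671
j=18: r + 17k = 6009.572444… → ⌈·⌉ = 6010

246, 585, 924, 1263, 1602, 1941, 2280, 2620, 2959, 3298, 3637, 3976, 4315, 4654, 4993, 5332, 5671, 6010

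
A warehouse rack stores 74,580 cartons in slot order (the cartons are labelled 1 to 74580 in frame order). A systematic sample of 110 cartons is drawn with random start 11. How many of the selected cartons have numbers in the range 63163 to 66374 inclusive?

4

k = 74580/110 = 678
First selection ≥ 63163: 11 + ⌈(63163−11)/678⌉·678 = 11 + 94×678 = 63743
Last selection ≤ 66374: 11 + ⌊(66374−11)/678⌋·678 = 11 + 97×678 = 65777
Count = 97 − 94 + 1 = 4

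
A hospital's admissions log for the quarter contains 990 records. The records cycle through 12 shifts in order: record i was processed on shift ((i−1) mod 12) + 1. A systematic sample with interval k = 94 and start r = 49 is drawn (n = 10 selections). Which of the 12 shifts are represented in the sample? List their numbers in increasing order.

Consecutive selections differ by k = 94, so their shift numbers differ by 94 mod 12 = 10.
gcd(94, 12) = 2, so the sample visits 12/2 = 6 distinct residues mod 12.
Start 49 is shift 1; the shifts hit are 1, 3, 5, 7, 9, 11.

1, 3, 5, 7, 9, 11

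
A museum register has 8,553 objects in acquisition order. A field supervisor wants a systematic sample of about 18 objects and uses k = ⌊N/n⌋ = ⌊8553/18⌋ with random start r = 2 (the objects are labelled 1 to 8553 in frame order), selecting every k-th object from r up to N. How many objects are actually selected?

k = ⌊8553/18⌋ = 475
Achieved size = ⌊(8553 − 2)/475⌋ + 1 = ⌊8551/475⌋ + 1 = 18 + 1 = 19
(last selection: 2 + 18×475 = 8552 ≤ 8553; next would be 9027 > 8553)

19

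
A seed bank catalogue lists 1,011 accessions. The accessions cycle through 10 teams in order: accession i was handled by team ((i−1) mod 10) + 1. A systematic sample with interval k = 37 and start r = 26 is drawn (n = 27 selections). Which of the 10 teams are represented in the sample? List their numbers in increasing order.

Consecutive selections differ by k = 37, so their team numbers differ by 37 mod 10 = 7.
gcd(37, 10) = 1, so the sample visits 10/1 = 10 distinct residues mod 10.
Start 26 is team 6; the teams hit are 1, 2, 3, 4, 5, 6, 7, 8, 9, 10.

1, 2, 3, 4, 5, 6, 7, 8, 9, 10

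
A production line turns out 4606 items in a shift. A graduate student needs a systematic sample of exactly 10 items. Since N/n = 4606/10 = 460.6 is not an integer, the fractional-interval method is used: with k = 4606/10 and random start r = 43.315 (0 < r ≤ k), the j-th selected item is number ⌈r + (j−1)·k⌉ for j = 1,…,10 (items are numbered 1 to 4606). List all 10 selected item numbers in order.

j=1: r + 0k = 43.315 → ⌈·⌉ = 44
j=2: r + 1k = 503.915 → ⌈·⌉ = 504
j=3: r + 2k = 964.515 → ⌈·⌉ = 965
j=4: r + 3k = 1425.115 → ⌈·⌉ = 1426
j=5: r + 4k = 1885.715 → ⌈·⌉ = 1886
j=6: r + 5k = 2346.315 → ⌈·⌉ = 2347
j=7: r + 6k = 2806.915 → ⌈·⌉ = 2807
j=8: r + 7k = 3267.515 → ⌈·⌉ = 3268
j=9: r + 8k = 3728.115 → ⌈·⌉ = 3729
j=10: r + 9k = 4188.715 → ⌈·⌉ = 4189

44, 504, 965, 1426, 1886, 2347, 2807, 3268, 3729, 4189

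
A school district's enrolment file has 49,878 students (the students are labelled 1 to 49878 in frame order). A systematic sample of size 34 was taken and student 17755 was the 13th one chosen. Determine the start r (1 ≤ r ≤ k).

k = 49878/34 = 1467
r = 17755 − (13−1)×1467 = 17755 − 17604 = 151

151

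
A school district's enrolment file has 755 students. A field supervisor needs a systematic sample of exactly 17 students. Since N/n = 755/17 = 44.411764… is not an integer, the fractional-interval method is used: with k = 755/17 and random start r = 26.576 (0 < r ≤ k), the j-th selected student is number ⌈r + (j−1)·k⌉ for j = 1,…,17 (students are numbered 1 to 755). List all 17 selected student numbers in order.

j=1: r + 0k = 26.576 → ⌈·⌉ = 27
j=2: r + 1k = 70.987764… → ⌈·⌉ = 71
j=3: r + 2k = 115.399529… → ⌈·⌉ = 116
j=4: r + 3k = 159.811294… → ⌈·⌉ = 160
j=5: r + 4k = 204.223058… → ⌈·⌉ = 205
j=6: r + 5k = 248.634823… → ⌈·⌉ = 249
j=7: r + 6k = 293.046588… → ⌈·⌉ = 294
j=8: r + 7k = 337.458352… → ⌈·⌉ = 338
j=9: r + 8k = 381.870117… → ⌈·⌉ = 382
j=10: r + 9k = 426.281882… → ⌈·⌉ = 427
j=11: r + 10k = 470.693647… → ⌈·⌉ = 471
j=12: r + 11k = 515.105411… → ⌈·⌉ = 516
j=13: r + 12k = 559.517176… → ⌈·⌉ = 560
j=14: r + 13k = 603.928941… → ⌈·⌉ = 604
j=15: r + 14k = 648.340705… → ⌈·⌉ = 649
j=16: r + 15k = 692.752470… → ⌈·⌉ = 693
j=17: r + 16k = 737.164235… → ⌈·⌉ = 738

27, 71, 116, 160, 205, 249, 294, 338, 382, 427, 471, 516, 560, 604, 649, 693, 738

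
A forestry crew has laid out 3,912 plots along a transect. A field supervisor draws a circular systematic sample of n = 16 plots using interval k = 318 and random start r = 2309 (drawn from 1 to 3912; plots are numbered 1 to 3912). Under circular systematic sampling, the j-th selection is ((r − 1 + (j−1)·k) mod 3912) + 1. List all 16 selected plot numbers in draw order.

Selection 1: 2309
Selection 2: 2309 + 318 = 2627
Selection 3: 2627 + 318 = 2945
Selection 4: 2945 + 318 = 3263
Selection 5: 3263 + 318 = 3581
Selection 6: 3581 + 318 = 3899
Selection 7: 3899 + 318 = 4217 → 4217 − 3912 = 305
Selection 8: 305 + 318 = 623
Selection 9: 623 + 318 = 941
Selection 10: 941 + 318 = 1259
Selection 11: 1259 + 318 = 1577
Selection 12: 1577 + 318 = 1895
Selection 13: 1895 + 318 = 2213
Selection 14: 2213 + 318 = 2531
Selection 15: 2531 + 318 = 2849
Selection 16: 2849 + 318 = 3167

2309, 2627, 2945, 3263, 3581, 3899, 305, 623, 941, 1259, 1577, 1895, 2213, 2531, 2849, 3167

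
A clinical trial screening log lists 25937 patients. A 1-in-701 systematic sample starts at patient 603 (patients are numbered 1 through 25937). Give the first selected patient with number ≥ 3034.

3407

k = 701
Steps past start: ⌈(3034 − 603)/701⌉ = ⌈2431/701⌉ = 4
Selected patient: 603 + 4×701 = 3407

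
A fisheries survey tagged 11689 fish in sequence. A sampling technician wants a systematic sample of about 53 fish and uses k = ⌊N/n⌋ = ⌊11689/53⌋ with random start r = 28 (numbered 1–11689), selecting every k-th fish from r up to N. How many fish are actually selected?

54

k = ⌊11689/53⌋ = 220
Achieved size = ⌊(11689 − 28)/220⌋ + 1 = ⌊11661/220⌋ + 1 = 53 + 1 = 54
(last selection: 28 + 53×220 = 11688 ≤ 11689; next would be 11908 > 11689)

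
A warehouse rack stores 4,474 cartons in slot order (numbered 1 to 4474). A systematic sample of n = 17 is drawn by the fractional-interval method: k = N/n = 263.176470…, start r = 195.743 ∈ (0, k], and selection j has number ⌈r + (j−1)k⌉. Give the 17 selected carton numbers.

196, 459, 723, 986, 1249, 1512, 1775, 2038, 2302, 2565, 2828, 3091, 3354, 3618, 3881, 4144, 4407

j=1: r + 0k = 195.743 → ⌈·⌉ = 196
j=2: r + 1k = 458.919470… → ⌈·⌉ = 459
j=3: r + 2k = 722.095941… → ⌈·⌉ = 723
j=4: r + 3k = 985.272411… → ⌈·⌉ = 986
j=5: r + 4k = 1248.448882… → ⌈·⌉ = 1249
j=6: r + 5k = 1511.625352… → ⌈·⌉ = 1512
j=7: r + 6k = 1774.801823… → ⌈·⌉ = 1775
j=8: r + 7k = 2037.978294… → ⌈·⌉ = 2038
j=9: r + 8k = 2301.154764… → ⌈·⌉ = 2302
j=10: r + 9k = 2564.331235… → ⌈·⌉ = 2565
j=11: r + 10k = 2827.507705… → ⌈·⌉ = 2828
j=12: r + 11k = 3090.684176… → ⌈·⌉ = 3091
j=13: r + 12k = 3353.860647… → ⌈·⌉ = 3354
j=14: r + 13k = 3617.037117… → ⌈·⌉ = 3618
j=15: r + 14k = 3880.213588… → ⌈·⌉ = 3881
j=16: r + 15k = 4143.390058… → ⌈·⌉ = 4144
j=17: r + 16k = 4406.566529… → ⌈·⌉ = 4407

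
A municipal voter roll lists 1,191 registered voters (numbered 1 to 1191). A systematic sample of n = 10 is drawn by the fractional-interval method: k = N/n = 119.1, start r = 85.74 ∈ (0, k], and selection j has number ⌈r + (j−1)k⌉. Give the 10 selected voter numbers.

86, 205, 324, 444, 563, 682, 801, 920, 1039, 1158

j=1: r + 0k = 85.74 → ⌈·⌉ = 86
j=2: r + 1k = 204.84 → ⌈·⌉ = 205
j=3: r + 2k = 323.94 → ⌈·⌉ = 324
j=4: r + 3k = 443.04 → ⌈·⌉ = 444
j=5: r + 4k = 562.14 → ⌈·⌉ = 563
j=6: r + 5k = 681.24 → ⌈·⌉ = 682
j=7: r + 6k = 800.34 → ⌈·⌉ = 801
j=8: r + 7k = 919.44 → ⌈·⌉ = 920
j=9: r + 8k = 1038.54 → ⌈·⌉ = 1039
j=10: r + 9k = 1157.64 → ⌈·⌉ = 1158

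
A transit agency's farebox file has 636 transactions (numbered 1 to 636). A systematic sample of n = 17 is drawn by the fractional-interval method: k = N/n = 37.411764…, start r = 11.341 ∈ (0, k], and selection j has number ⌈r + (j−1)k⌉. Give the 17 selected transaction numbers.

12, 49, 87, 124, 161, 199, 236, 274, 311, 349, 386, 423, 461, 498, 536, 573, 610

j=1: r + 0k = 11.341 → ⌈·⌉ = 12
j=2: r + 1k = 48.752764… → ⌈·⌉ = 49
j=3: r + 2k = 86.164529… → ⌈·⌉ = 87
j=4: r + 3k = 123.576294… → ⌈·⌉ = 124
j=5: r + 4k = 160.988058… → ⌈·⌉ = 161
j=6: r + 5k = 198.399823… → ⌈·⌉ = 199
j=7: r + 6k = 235.811588… → ⌈·⌉ = 236
j=8: r + 7k = 273.223352… → ⌈·⌉ = 274
j=9: r + 8k = 310.635117… → ⌈·⌉ = 311
j=10: r + 9k = 348.046882… → ⌈·⌉ = 349
j=11: r + 10k = 385.458647… → ⌈·⌉ = 386
j=12: r + 11k = 422.870411… → ⌈·⌉ = 423
j=13: r + 12k = 460.282176… → ⌈·⌉ = 461
j=14: r + 13k = 497.693941… → ⌈·⌉ = 498
j=15: r + 14k = 535.105705… → ⌈·⌉ = 536
j=16: r + 15k = 572.517470… → ⌈·⌉ = 573
j=17: r + 16k = 609.929235… → ⌈·⌉ = 610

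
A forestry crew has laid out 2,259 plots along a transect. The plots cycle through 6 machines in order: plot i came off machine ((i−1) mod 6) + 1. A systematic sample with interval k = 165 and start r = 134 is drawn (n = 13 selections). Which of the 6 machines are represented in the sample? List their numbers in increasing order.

2, 5

Consecutive selections differ by k = 165, so their machine numbers differ by 165 mod 6 = 3.
gcd(165, 6) = 3, so the sample visits 6/3 = 2 distinct residues mod 6.
Start 134 is machine 2; the machines hit are 2, 5.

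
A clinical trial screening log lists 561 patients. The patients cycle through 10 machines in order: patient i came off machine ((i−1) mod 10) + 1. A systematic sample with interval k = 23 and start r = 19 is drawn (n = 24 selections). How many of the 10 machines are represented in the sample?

10

Consecutive selections differ by k = 23, so their machine numbers differ by 23 mod 10 = 3.
gcd(23, 10) = 1, so the sample visits 10/1 = 10 distinct residues mod 10.
Start 19 is machine 9; the machines hit are 1, 2, 3, 4, 5, 6, 7, 8, 9, 10.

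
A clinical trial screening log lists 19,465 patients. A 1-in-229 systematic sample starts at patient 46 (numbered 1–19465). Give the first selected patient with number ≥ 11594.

k = 229
Steps past start: ⌈(11594 − 46)/229⌉ = ⌈11548/229⌉ = 51
Selected patient: 46 + 51×229 = 11725

11725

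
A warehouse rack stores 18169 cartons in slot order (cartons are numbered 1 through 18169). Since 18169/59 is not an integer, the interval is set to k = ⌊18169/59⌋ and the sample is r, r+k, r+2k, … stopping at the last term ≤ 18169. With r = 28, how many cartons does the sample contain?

k = ⌊18169/59⌋ = 307
Achieved size = ⌊(18169 − 28)/307⌋ + 1 = ⌊18141/307⌋ + 1 = 59 + 1 = 60
(last selection: 28 + 59×307 = 18141 ≤ 18169; next would be 18448 > 18169)

60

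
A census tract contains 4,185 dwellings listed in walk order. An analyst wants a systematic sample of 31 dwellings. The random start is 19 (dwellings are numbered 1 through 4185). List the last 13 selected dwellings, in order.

k = N/n = 4185/31 = 135
19th selection = 19 + 18×135 = 2449
20th: 2449 + 135 = 2584
21st: 2584 + 135 = 2719
22nd: 2719 + 135 = 2854
23rd: 2854 + 135 = 2989
24th: 2989 + 135 = 3124
25th: 3124 + 135 = 3259
26th: 3259 + 135 = 3394
27th: 3394 + 135 = 3529
28th: 3529 + 135 = 3664
29th: 3664 + 135 = 3799
30th: 3799 + 135 = 3934
31st: 3934 + 135 = 4069

2449, 2584, 2719, 2854, 2989, 3124, 3259, 3394, 3529, 3664, 3799, 3934, 4069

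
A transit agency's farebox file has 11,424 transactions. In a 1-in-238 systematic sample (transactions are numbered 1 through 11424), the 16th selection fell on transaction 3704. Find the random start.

134

k = 238
r = 3704 − (16−1)×238 = 3704 − 3570 = 134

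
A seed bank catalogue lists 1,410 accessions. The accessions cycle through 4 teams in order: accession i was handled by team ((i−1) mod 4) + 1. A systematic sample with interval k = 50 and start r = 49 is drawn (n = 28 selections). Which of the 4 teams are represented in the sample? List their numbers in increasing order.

1, 3

Consecutive selections differ by k = 50, so their team numbers differ by 50 mod 4 = 2.
gcd(50, 4) = 2, so the sample visits 4/2 = 2 distinct residues mod 4.
Start 49 is team 1; the teams hit are 1, 3.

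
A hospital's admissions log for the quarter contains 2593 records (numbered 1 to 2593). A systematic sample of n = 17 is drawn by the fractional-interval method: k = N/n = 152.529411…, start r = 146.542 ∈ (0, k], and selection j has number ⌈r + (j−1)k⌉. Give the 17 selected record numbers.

147, 300, 452, 605, 757, 910, 1062, 1215, 1367, 1520, 1672, 1825, 1977, 2130, 2282, 2435, 2588

j=1: r + 0k = 146.542 → ⌈·⌉ = 147
j=2: r + 1k = 299.071411… → ⌈·⌉ = 300
j=3: r + 2k = 451.600823… → ⌈·⌉ = 452
j=4: r + 3k = 604.130235… → ⌈·⌉ = 605
j=5: r + 4k = 756.659647… → ⌈·⌉ = 757
j=6: r + 5k = 909.189058… → ⌈·⌉ = 910
j=7: r + 6k = 1061.718470… → ⌈·⌉ = 1062
j=8: r + 7k = 1214.247882… → ⌈·⌉ = 1215
j=9: r + 8k = 1366.777294… → ⌈·⌉ = 1367
j=10: r + 9k = 1519.306705… → ⌈·⌉ = 1520
j=11: r + 10k = 1671.836117… → ⌈·⌉ = 1672
j=12: r + 11k = 1824.365529… → ⌈·⌉ = 1825
j=13: r + 12k = 1976.894941… → ⌈·⌉ = 1977
j=14: r + 13k = 2129.424352… → ⌈·⌉ = 2130
j=15: r + 14k = 2281.953764… → ⌈·⌉ = 2282
j=16: r + 15k = 2434.483176… → ⌈·⌉ = 2435
j=17: r + 16k = 2587.012588… → ⌈·⌉ = 2588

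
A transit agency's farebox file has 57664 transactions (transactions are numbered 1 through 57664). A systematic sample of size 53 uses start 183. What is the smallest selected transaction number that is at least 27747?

28471

k = 57664/53 = 1088
Steps past start: ⌈(27747 − 183)/1088⌉ = ⌈27564/1088⌉ = 26
Selected transaction: 183 + 26×1088 = 28471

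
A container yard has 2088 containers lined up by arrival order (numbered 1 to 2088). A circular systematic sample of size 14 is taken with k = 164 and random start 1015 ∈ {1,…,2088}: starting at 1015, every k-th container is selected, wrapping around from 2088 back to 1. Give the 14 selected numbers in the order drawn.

Selection 1: 1015
Selection 2: 1015 + 164 = 1179
Selection 3: 1179 + 164 = 1343
Selection 4: 1343 + 164 = 1507
Selection 5: 1507 + 164 = 1671
Selection 6: 1671 + 164 = 1835
Selection 7: 1835 + 164 = 1999
Selection 8: 1999 + 164 = 2163 → 2163 − 2088 = 75
Selection 9: 75 + 164 = 239
Selection 10: 239 + 164 = 403
Selection 11: 403 + 164 = 567
Selection 12: 567 + 164 = 731
Selection 13: 731 + 164 = 895
Selection 14: 895 + 164 = 1059

1015, 1179, 1343, 1507, 1671, 1835, 1999, 75, 239, 403, 567, 731, 895, 1059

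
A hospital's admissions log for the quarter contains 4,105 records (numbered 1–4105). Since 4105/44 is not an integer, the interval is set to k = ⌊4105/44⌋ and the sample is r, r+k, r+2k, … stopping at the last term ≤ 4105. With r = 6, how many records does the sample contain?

45

k = ⌊4105/44⌋ = 93
Achieved size = ⌊(4105 − 6)/93⌋ + 1 = ⌊4099/93⌋ + 1 = 44 + 1 = 45
(last selection: 6 + 44×93 = 4098 ≤ 4105; next would be 4191 > 4105)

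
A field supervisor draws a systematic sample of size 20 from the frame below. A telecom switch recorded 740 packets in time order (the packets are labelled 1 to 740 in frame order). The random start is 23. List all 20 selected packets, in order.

k = N/n = 740/20 = 37
packet 1: 23
packet 2: 23 + 37 = 60
packet 3: 60 + 37 = 97
packet 4: 97 + 37 = 134
packet 5: 134 + 37 = 171
packet 6: 171 + 37 = 208
packet 7: 208 + 37 = 245
packet 8: 245 + 37 = 282
packet 9: 282 + 37 = 319
packet 10: 319 + 37 = 356
packet 11: 356 + 37 = 393
packet 12: 393 + 37 = 430
packet 13: 430 + 37 = 467
packet 14: 467 + 37 = 504
packet 15: 504 + 37 = 541
packet 16: 541 + 37 = 578
packet 17: 578 + 37 = 615
packet 18: 615 + 37 = 652
packet 19: 652 + 37 = 689
packet 20: 689 + 37 = 726

23, 60, 97, 134, 171, 208, 245, 282, 319, 356, 393, 430, 467, 504, 541, 578, 615, 652, 689, 726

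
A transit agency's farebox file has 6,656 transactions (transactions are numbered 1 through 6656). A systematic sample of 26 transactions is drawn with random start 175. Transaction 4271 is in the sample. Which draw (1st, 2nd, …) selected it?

17

k = 6656/26 = 256
position = (4271 − 175)/256 + 1 = 4096/256 + 1 = 16 + 1 = 17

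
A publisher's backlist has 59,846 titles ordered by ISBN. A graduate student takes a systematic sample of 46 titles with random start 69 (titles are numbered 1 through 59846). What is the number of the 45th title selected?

k = 59846/46 = 1301
45th selection = r + (45−1)·k = 69 + 44×1301 = 69 + 57244 = 57313

57313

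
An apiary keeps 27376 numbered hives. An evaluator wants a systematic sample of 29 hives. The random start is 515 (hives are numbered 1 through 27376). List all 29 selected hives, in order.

515, 1459, 2403, 3347, 4291, 5235, 6179, 7123, 8067, 9011, 9955, 10899, 11843, 12787, 13731, 14675, 15619, 16563, 17507, 18451, 19395, 20339, 21283, 22227, 23171, 24115, 25059, 26003, 26947

k = N/n = 27376/29 = 944
hive 1: 515
hive 2: 515 + 944 = 1459
hive 3: 1459 + 944 = 2403
hive 4: 2403 + 944 = 3347
hive 5: 3347 + 944 = 4291
hive 6: 4291 + 944 = 5235
hive 7: 5235 + 944 = 6179
hive 8: 6179 + 944 = 7123
hive 9: 7123 + 944 = 8067
hive 10: 8067 + 944 = 9011
hive 11: 9011 + 944 = 9955
hive 12: 9955 + 944 = 10899
hive 13: 10899 + 944 = 11843
hive 14: 11843 + 944 = 12787
hive 15: 12787 + 944 = 13731
hive 16: 13731 + 944 = 14675
hive 17: 14675 + 944 = 15619
hive 18: 15619 + 944 = 16563
hive 19: 16563 + 944 = 17507
hive 20: 17507 + 944 = 18451
hive 21: 18451 + 944 = 19395
hive 22: 19395 + 944 = 20339
hive 23: 20339 + 944 = 21283
hive 24: 21283 + 944 = 22227
hive 25: 22227 + 944 = 23171
hive 26: 23171 + 944 = 24115
hive 27: 24115 + 944 = 25059
hive 28: 25059 + 944 = 26003
hive 29: 26003 + 944 = 26947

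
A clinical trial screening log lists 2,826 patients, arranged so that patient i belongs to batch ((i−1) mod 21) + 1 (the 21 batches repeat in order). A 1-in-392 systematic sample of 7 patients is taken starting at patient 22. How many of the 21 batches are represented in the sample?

Consecutive selections differ by k = 392, so their batch numbers differ by 392 mod 21 = 14.
gcd(392, 21) = 7, so the sample visits 21/7 = 3 distinct residues mod 21.
Start 22 is batch 1; the batches hit are 1, 8, 15.

3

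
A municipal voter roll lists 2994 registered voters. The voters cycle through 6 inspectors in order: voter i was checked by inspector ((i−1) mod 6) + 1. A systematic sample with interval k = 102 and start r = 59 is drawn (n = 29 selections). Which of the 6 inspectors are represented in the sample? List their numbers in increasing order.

Consecutive selections differ by k = 102, so their inspector numbers differ by 102 mod 6 = 0.
gcd(102, 6) = 6, so the sample visits 6/6 = 1 distinct residues mod 6.
Start 59 is inspector 5; the inspectors hit are 5.

5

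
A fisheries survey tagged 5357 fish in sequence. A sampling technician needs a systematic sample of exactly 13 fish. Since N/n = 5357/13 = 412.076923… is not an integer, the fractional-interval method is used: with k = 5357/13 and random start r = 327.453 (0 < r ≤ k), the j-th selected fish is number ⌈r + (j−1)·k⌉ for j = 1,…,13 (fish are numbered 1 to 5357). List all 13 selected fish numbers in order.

328, 740, 1152, 1564, 1976, 2388, 2800, 3212, 3625, 4037, 4449, 4861, 5273

j=1: r + 0k = 327.453 → ⌈·⌉ = 328
j=2: r + 1k = 739.529923… → ⌈·⌉ = 740
j=3: r + 2k = 1151.606846… → ⌈·⌉ = 1152
j=4: r + 3k = 1563.683769… → ⌈·⌉ = 1564
j=5: r + 4k = 1975.760692… → ⌈·⌉ = 1976
j=6: r + 5k = 2387.837615… → ⌈·⌉ = 2388
j=7: r + 6k = 2799.914538… → ⌈·⌉ = 2800
j=8: r + 7k = 3211.991461… → ⌈·⌉ = 3212
j=9: r + 8k = 3624.068384… → ⌈·⌉ = 3625
j=10: r + 9k = 4036.145307… → ⌈·⌉ = 4037
j=11: r + 10k = 4448.222230… → ⌈·⌉ = 4449
j=12: r + 11k = 4860.299153… → ⌈·⌉ = 4861
j=13: r + 12k = 5272.376076… → ⌈·⌉ = 5273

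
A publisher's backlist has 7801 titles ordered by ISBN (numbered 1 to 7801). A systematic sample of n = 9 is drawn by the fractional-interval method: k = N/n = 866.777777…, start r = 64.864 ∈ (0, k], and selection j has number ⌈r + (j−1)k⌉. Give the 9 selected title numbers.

65, 932, 1799, 2666, 3532, 4399, 5266, 6133, 7000

j=1: r + 0k = 64.864 → ⌈·⌉ = 65
j=2: r + 1k = 931.641777… → ⌈·⌉ = 932
j=3: r + 2k = 1798.419555… → ⌈·⌉ = 1799
j=4: r + 3k = 2665.197333… → ⌈·⌉ = 2666
j=5: r + 4k = 3531.975111… → ⌈·⌉ = 3532
j=6: r + 5k = 4398.752888… → ⌈·⌉ = 4399
j=7: r + 6k = 5265.530666… → ⌈·⌉ = 5266
j=8: r + 7k = 6132.308444… → ⌈·⌉ = 6133
j=9: r + 8k = 6999.086222… → ⌈·⌉ = 7000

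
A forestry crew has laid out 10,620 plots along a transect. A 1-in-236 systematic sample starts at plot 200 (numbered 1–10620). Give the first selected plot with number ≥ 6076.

k = 236
Steps past start: ⌈(6076 − 200)/236⌉ = ⌈5876/236⌉ = 25
Selected plot: 200 + 25×236 = 6100

6100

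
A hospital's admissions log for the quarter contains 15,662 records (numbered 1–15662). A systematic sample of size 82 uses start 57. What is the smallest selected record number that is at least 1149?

k = 15662/82 = 191
Steps past start: ⌈(1149 − 57)/191⌉ = ⌈1092/191⌉ = 6
Selected record: 57 + 6×191 = 1203

1203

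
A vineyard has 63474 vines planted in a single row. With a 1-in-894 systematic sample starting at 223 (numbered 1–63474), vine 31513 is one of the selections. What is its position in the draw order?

36

k = 894
position = (31513 − 223)/894 + 1 = 31290/894 + 1 = 35 + 1 = 36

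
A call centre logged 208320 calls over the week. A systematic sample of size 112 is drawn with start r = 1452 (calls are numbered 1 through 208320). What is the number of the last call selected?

k = 208320/112 = 1860
112th selection = r + (112−1)·k = 1452 + 111×1860 = 1452 + 206460 = 207912

207912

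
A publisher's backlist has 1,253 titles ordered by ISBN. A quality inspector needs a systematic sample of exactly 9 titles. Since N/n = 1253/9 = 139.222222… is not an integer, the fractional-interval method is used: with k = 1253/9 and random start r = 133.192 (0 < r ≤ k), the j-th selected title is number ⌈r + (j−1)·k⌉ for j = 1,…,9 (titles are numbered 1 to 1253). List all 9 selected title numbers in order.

j=1: r + 0k = 133.192 → ⌈·⌉ = 134
j=2: r + 1k = 272.414222… → ⌈·⌉ = 273
j=3: r + 2k = 411.636444… → ⌈·⌉ = 412
j=4: r + 3k = 550.858666… → ⌈·⌉ = 551
j=5: r + 4k = 690.080888… → ⌈·⌉ = 691
j=6: r + 5k = 829.303111… → ⌈·⌉ = 830
j=7: r + 6k = 968.525333… → ⌈·⌉ = 969
j=8: r + 7k = 1107.747555… → ⌈·⌉ = 1108
j=9: r + 8k = 1246.969777… → ⌈·⌉ = 1247

134, 273, 412, 551, 691, 830, 969, 1108, 1247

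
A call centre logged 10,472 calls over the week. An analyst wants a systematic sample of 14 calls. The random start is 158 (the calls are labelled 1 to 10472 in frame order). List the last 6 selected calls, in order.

k = N/n = 10472/14 = 748
9th selection = 158 + 8×748 = 6142
10th: 6142 + 748 = 6890
11th: 6890 + 748 = 7638
12th: 7638 + 748 = 8386
13th: 8386 + 748 = 9134
14th: 9134 + 748 = 9882

6142, 6890, 7638, 8386, 9134, 9882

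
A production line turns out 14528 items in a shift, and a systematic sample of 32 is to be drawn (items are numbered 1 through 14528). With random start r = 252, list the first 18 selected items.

k = N/n = 14528/32 = 454
item 1: 252
item 2: 252 + 454 = 706
item 3: 706 + 454 = 1160
item 4: 1160 + 454 = 1614
item 5: 1614 + 454 = 2068
item 6: 2068 + 454 = 2522
item 7: 2522 + 454 = 2976
item 8: 2976 + 454 = 3430
item 9: 3430 + 454 = 3884
item 10: 3884 + 454 = 4338
item 11: 4338 + 454 = 4792
item 12: 4792 + 454 = 5246
item 13: 5246 + 454 = 5700
item 14: 5700 + 454 = 6154
item 15: 6154 + 454 = 6608
item 16: 6608 + 454 = 7062
item 17: 7062 + 454 = 7516
item 18: 7516 + 454 = 7970

252, 706, 1160, 1614, 2068, 2522, 2976, 3430, 3884, 4338, 4792, 5246, 5700, 6154, 6608, 7062, 7516, 7970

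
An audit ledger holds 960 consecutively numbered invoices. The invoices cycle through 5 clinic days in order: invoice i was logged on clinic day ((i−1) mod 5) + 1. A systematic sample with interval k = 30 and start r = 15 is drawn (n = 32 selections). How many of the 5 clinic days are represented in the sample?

Consecutive selections differ by k = 30, so their clinic day numbers differ by 30 mod 5 = 0.
gcd(30, 5) = 5, so the sample visits 5/5 = 1 distinct residues mod 5.
Start 15 is clinic day 5; the clinic days hit are 5.

1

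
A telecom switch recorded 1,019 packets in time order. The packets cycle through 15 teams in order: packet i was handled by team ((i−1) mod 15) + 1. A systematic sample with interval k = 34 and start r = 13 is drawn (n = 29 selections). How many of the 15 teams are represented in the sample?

Consecutive selections differ by k = 34, so their team numbers differ by 34 mod 15 = 4.
gcd(34, 15) = 1, so the sample visits 15/1 = 15 distinct residues mod 15.
Start 13 is team 13; the teams hit are 1, 2, 3, 4, 5, 6, 7, 8, 9, 10, 11, 12, 13, 14, 15.

15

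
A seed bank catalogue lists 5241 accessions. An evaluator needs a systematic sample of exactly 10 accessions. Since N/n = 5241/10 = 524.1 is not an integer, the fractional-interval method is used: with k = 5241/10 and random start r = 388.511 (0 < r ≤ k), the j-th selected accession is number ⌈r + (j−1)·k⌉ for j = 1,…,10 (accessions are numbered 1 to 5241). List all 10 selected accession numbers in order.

j=1: r + 0k = 388.511 → ⌈·⌉ = 389
j=2: r + 1k = 912.611 → ⌈·⌉ = 913
j=3: r + 2k = 1436.711 → ⌈·⌉ = 1437
j=4: r + 3k = 1960.811 → ⌈·⌉ = 1961
j=5: r + 4k = 2484.911 → ⌈·⌉ = 2485
j=6: r + 5k = 3009.011 → ⌈·⌉ = 3010
j=7: r + 6k = 3533.111 → ⌈·⌉ = 3534
j=8: r + 7k = 4057.211 → ⌈·⌉ = 4058
j=9: r + 8k = 4581.311 → ⌈·⌉ = 4582
j=10: r + 9k = 5105.411 → ⌈·⌉ = 5106

389, 913, 1437, 1961, 2485, 3010, 3534, 4058, 4582, 5106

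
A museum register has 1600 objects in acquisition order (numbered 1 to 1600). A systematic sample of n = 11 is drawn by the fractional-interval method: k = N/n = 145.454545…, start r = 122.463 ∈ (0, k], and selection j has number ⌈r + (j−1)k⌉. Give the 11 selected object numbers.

123, 268, 414, 559, 705, 850, 996, 1141, 1287, 1432, 1578

j=1: r + 0k = 122.463 → ⌈·⌉ = 123
j=2: r + 1k = 267.917545… → ⌈·⌉ = 268
j=3: r + 2k = 413.372090… → ⌈·⌉ = 414
j=4: r + 3k = 558.826636… → ⌈·⌉ = 559
j=5: r + 4k = 704.281181… → ⌈·⌉ = 705
j=6: r + 5k = 849.735727… → ⌈·⌉ = 850
j=7: r + 6k = 995.190272… → ⌈·⌉ = 996
j=8: r + 7k = 1140.644818… → ⌈·⌉ = 1141
j=9: r + 8k = 1286.099363… → ⌈·⌉ = 1287
j=10: r + 9k = 1431.553909… → ⌈·⌉ = 1432
j=11: r + 10k = 1577.008454… → ⌈·⌉ = 1578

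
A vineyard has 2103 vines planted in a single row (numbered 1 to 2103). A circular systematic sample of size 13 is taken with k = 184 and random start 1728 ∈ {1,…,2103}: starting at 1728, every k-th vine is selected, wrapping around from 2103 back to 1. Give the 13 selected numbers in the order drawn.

1728, 1912, 2096, 177, 361, 545, 729, 913, 1097, 1281, 1465, 1649, 1833

Selection 1: 1728
Selection 2: 1728 + 184 = 1912
Selection 3: 1912 + 184 = 2096
Selection 4: 2096 + 184 = 2280 → 2280 − 2103 = 177
Selection 5: 177 + 184 = 361
Selection 6: 361 + 184 = 545
Selection 7: 545 + 184 = 729
Selection 8: 729 + 184 = 913
Selection 9: 913 + 184 = 1097
Selection 10: 1097 + 184 = 1281
Selection 11: 1281 + 184 = 1465
Selection 12: 1465 + 184 = 1649
Selection 13: 1649 + 184 = 1833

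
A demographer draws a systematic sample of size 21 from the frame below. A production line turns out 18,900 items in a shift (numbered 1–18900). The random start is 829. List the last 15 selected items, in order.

6229, 7129, 8029, 8929, 9829, 10729, 11629, 12529, 13429, 14329, 15229, 16129, 17029, 17929, 18829

k = N/n = 18900/21 = 900
7th selection = 829 + 6×900 = 6229
8th: 6229 + 900 = 7129
9th: 7129 + 900 = 8029
10th: 8029 + 900 = 8929
11th: 8929 + 900 = 9829
12th: 9829 + 900 = 10729
13th: 10729 + 900 = 11629
14th: 11629 + 900 = 12529
15th: 12529 + 900 = 13429
16th: 13429 + 900 = 14329
17th: 14329 + 900 = 15229
18th: 15229 + 900 = 16129
19th: 16129 + 900 = 17029
20th: 17029 + 900 = 17929
21st: 17929 + 900 = 18829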